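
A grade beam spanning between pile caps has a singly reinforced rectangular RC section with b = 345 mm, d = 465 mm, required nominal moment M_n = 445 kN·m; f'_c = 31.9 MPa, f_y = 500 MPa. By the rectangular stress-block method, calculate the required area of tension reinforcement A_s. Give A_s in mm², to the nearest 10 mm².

A_s ≈ 2190 mm²

With M_n = 0.85 f'_c a b (d − a/2), solve the quadratic for a:
a = d − √(d² − 2M_n/(0.85 f'_c b)) = 465 − √(465² − 2 × 445×10⁶/(0.85 × 31.9 × 345)) = 117.03 mm.
A_s = 0.85 f'_c a b / f_y = 0.85 × 31.9 × 117.03 × 345 / 500 = 2189.6 mm².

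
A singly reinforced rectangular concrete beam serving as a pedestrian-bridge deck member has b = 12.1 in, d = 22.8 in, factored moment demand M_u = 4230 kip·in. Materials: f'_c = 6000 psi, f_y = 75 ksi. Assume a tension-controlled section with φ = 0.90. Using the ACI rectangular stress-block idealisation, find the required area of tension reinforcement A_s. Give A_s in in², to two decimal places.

A_s ≈ 2.99 in²

M_n = M_u/φ = 4230/0.90 = 4700 kip·in.
From M_n = 0.85 f'_c a b (d − a/2):
a = d − √(d² − 2M_n/(0.85 f'_c b)) = 22.8 − √(22.8² − 2 × 4700/(0.85 × 6 × 12.1)) = 3.629 in.
A_s = 0.85 f'_c a b / f_y = 0.85 × 6 × 3.629 × 12.1 / 75 = 2.986 in².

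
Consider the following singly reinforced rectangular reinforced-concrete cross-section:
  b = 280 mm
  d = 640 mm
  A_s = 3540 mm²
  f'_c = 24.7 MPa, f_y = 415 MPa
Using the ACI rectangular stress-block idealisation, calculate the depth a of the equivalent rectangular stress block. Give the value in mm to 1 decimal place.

T = A_s f_y = 3540 × 415 = 1469100 N = 1469.1 kN.
Setting C = 0.85 f'_c a b equal to T: a = 1469100/(0.85 × 24.7 × 280) = 249.9 mm.

a ≈ 249.9 mm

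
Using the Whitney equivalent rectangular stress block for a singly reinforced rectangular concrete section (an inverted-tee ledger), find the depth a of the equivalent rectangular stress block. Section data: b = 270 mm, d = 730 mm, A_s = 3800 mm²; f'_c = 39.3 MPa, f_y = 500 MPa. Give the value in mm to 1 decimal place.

a ≈ 210.7 mm

T = A_s f_y = 3800 × 500 = 1900000 N = 1900 kN.
Setting C = 0.85 f'_c a b equal to T: a = 1900000/(0.85 × 39.3 × 270) = 210.7 mm.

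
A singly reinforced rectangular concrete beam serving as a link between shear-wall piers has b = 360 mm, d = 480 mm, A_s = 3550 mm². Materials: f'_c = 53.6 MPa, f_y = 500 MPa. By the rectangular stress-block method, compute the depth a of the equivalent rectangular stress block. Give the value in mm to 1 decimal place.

a ≈ 108.2 mm

T = A_s f_y = 3550 × 500 = 1775000 N = 1775 kN.
Setting C = 0.85 f'_c a b equal to T: a = 1775000/(0.85 × 53.6 × 360) = 108.2 mm.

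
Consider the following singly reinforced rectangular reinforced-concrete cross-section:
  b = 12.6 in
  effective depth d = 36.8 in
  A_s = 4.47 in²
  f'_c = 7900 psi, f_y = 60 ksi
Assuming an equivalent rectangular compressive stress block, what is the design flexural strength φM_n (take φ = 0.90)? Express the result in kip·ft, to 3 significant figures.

T = A_s f_y = 4.47 × 60 = 268.2 kips.
a = T/(0.85 f'_c b) = 268.2/(0.85 × 7.9 × 12.6) = 3.170 in.
M_n = T(d − a/2) = 268.2 × (36.8 − 1.585) = 9444.7 kip·in = 9444.7/12 = 787.06 kip·ft.
φM_n = 0.90 × 787.06 = 708.35 kip·ft.

φM_n ≈ 708 kip·ft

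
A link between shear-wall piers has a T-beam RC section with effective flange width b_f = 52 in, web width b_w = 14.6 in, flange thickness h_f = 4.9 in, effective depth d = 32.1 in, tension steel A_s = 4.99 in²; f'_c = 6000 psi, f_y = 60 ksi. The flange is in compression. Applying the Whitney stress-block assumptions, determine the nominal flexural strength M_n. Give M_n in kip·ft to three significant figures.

M_n ≈ 787 kip·ft

Tension: T = A_s f_y = 4.99 × 60 = 299.4 kips.
Try a within the flange: a = T/(0.85 f'_c b_f) = 299.4/(0.85 × 6 × 52) = 1.129 in.
Since a = 1.129 ≤ h_f = 4.9 in, the stress block lies entirely in the flange; analyse as a rectangular beam of width b_f.
M_n = T(d − a/2) = 299.4 × (32.1 − 0.5645) = 9441.7 kip·in.
M_n = 9441.7/12 = 786.81 kip·ft.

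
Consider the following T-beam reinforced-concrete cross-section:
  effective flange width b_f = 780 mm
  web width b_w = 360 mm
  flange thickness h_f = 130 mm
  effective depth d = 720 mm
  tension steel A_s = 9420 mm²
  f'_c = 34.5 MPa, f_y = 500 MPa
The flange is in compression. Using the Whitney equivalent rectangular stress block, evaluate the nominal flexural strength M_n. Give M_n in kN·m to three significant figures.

M_n ≈ 2830 kN·m

Tension: T = A_s f_y = 9420 × 500 = 4710000 N.
Try a within the flange: a = T/(0.85 f'_c b_f) = 4710000/(0.85 × 34.5 × 780) = 205.92 mm.
a = 205.92 > h_f = 130 mm: the block extends into the web. Split into flange-overhang and web parts.
C_f = 0.85 f'_c (b_f − b_w) h_f = 0.85 × 34.5 × (780 − 360) × 130 = 1601145 N.
Remaining web compression depth: a_w = (T − C_f)/(0.85 f'_c b_w) = (4710000 − 1601145)/(0.85 × 34.5 × 360) = 294.48 mm.
M_n = C_f(d − h_f/2) + (T − C_f)(d − a_w/2) = 1601145 × (720 − 65) + 3108855 × (720 − 147.24) = 1048.75 + 1780.63 = 2829.38 × 10⁶ N·mm.
M_n = 2829.38 kN·m.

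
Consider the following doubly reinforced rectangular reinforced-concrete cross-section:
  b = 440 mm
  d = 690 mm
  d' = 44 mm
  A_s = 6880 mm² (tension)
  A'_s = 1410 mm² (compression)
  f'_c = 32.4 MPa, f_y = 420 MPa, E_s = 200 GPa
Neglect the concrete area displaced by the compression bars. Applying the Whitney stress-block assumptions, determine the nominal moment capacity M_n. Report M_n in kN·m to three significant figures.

M_n ≈ 1750 kN·m

Assume both tension and compression steel yield.
Net tension couple steel: A_s − A'_s = 5470 mm².
a = (A_s − A'_s) f_y / (0.85 f'_c b) = 2297400/(0.85 × 32.4 × 440) = 189.59 mm.
c = a/β₁ = 189.59/0.819 = 231.49 mm; ε'_s = 0.003(c − d')/c = 0.0024 ≥ f_y/E_s = 0.0021, so compression steel does yield.
M_n = (A_s − A'_s) f_y (d − a/2) + A'_s f_y (d − d') = [2297400 × (690 − 94.795) + 592200 × (690 − 44)] × 10⁻⁶ = 1367.42 + 382.56 = 1749.98 kN·m.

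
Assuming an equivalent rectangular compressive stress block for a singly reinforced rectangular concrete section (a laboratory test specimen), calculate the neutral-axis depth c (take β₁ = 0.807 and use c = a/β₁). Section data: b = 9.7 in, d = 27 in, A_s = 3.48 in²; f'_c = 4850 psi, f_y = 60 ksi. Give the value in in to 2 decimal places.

c ≈ 6.47 in

T = A_s f_y = 3.48 × 60 = 208.8 kips.
a = T/(0.85 f'_c b) = 208.8/(0.85 × 4.85 × 9.7) = 5.2215 in.
With β₁ = 0.807, c = a/β₁ = 5.2215/0.807 = 6.47 in.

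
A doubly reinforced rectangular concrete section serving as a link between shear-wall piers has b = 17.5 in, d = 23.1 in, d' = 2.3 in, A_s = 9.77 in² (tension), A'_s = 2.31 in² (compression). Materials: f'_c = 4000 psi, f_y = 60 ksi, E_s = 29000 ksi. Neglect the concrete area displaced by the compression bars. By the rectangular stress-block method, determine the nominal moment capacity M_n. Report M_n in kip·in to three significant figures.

Assume both steels yield.
a = (A_s − A'_s) f_y/(0.85 f'_c b) = (9.77 − 2.31) × 60/(0.85 × 4 × 17.5) = 7.523 in.
c = a/β₁ = 7.523/0.85 = 8.851 in; ε'_s = 0.003(c − d')/c = 0.0022 ≥ ε_y = 0.0021, so the compression steel yields.
M_n = (A_s − A'_s) f_y (d − a/2) + A'_s f_y (d − d') = 447.6 × (23.1 − 3.7615) + 138.6 × (23.1 − 2.3) = 8655.9 + 2882.9 = 11538.8 kip·in.

M_n ≈ 11500 kip·in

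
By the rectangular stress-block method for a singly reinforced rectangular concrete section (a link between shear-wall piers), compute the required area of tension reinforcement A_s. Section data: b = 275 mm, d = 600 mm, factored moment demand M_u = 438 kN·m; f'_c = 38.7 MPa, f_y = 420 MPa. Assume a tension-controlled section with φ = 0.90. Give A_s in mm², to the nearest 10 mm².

M_n = M_u/φ = 438/0.90 = 486.667 kN·m.
With M_n = 0.85 f'_c a b (d − a/2), solve the quadratic for a:
a = d − √(d² − 2M_n/(0.85 f'_c b)) = 600 − √(600² − 2 × 486.667×10⁶/(0.85 × 38.7 × 275)) = 97.60 mm.
A_s = 0.85 f'_c a b / f_y = 0.85 × 38.7 × 97.60 × 275 / 420 = 2102.1 mm².

A_s ≈ 2100 mm²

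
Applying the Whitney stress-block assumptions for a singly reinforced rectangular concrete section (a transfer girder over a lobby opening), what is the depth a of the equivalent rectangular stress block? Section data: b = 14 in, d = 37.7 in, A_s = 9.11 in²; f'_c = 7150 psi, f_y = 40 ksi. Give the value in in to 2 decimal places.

a ≈ 4.28 in

T = A_s f_y = 9.11 × 40 = 364.4 kips.
a = T/(0.85 f'_c b) = 364.4/(0.85 × 7.15 × 14) = 4.28 in.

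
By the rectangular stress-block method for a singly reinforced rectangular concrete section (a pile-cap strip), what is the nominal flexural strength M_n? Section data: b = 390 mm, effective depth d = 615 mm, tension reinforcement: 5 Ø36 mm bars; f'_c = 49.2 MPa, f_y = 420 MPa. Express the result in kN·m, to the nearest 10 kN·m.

A_s = 5 × 1018 = 5090 mm².
T = A_s f_y = 5090 × 420 = 2137800 N = 2137.8 kN.
From C = T: a = T/(0.85 f'_c b) = 2137800/(0.85 × 49.2 × 390) = 131.07 mm.
M_n = T(d − a/2) = 2137.8 kN × (615 − 65.535) mm = 1174.65 kN·m.

M_n ≈ 1170 kN·m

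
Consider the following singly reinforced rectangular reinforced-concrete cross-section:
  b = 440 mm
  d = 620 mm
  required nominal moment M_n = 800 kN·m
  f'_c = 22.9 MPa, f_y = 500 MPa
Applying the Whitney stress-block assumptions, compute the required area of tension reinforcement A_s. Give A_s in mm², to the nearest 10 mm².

A_s ≈ 3010 mm²

With M_n = 0.85 f'_c a b (d − a/2), solve the quadratic for a:
a = d − √(d² − 2M_n/(0.85 f'_c b)) = 620 − √(620² − 2 × 800×10⁶/(0.85 × 22.9 × 440)) = 175.50 mm.
A_s = 0.85 f'_c a b / f_y = 0.85 × 22.9 × 175.50 × 440 / 500 = 3006.2 mm².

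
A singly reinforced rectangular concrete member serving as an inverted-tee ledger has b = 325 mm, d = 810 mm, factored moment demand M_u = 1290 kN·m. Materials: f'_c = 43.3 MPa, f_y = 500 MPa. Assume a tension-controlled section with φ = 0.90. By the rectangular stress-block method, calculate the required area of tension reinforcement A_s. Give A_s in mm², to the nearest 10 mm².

A_s ≈ 3940 mm²

M_n = M_u/φ = 1290/0.90 = 1433.33 kN·m.
With M_n = 0.85 f'_c a b (d − a/2), solve the quadratic for a:
a = d − √(d² − 2M_n/(0.85 f'_c b)) = 810 − √(810² − 2 × 1433.33×10⁶/(0.85 × 43.3 × 325)) = 164.67 mm.
A_s = 0.85 f'_c a b / f_y = 0.85 × 43.3 × 164.67 × 325 / 500 = 3939.4 mm².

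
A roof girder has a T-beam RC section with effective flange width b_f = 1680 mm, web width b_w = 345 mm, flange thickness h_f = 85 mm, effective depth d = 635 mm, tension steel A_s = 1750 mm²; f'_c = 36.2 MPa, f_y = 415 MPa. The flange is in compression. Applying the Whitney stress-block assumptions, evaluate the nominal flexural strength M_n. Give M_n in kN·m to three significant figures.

Tension: T = A_s f_y = 1750 × 415 = 726250 N.
Try a within the flange: a = T/(0.85 f'_c b_f) = 726250/(0.85 × 36.2 × 1680) = 14.05 mm.
Since a = 14.05 ≤ h_f = 85 mm, the stress block lies entirely in the flange; analyse as a rectangular beam of width b_f.
M_n = T(d − a/2) = 726250 × (635 − 7.025) = 456.07 × 10⁶ N·mm.
M_n = 456.07 kN·m.

M_n ≈ 456 kN·m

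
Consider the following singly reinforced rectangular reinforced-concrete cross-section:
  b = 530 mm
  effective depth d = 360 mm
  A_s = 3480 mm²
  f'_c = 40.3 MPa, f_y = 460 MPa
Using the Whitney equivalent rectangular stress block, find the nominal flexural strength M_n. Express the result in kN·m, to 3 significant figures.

M_n ≈ 506 kN·m

T = A_s f_y = 3480 × 460 = 1600800 N = 1600.8 kN.
From C = T: a = T/(0.85 f'_c b) = 1600800/(0.85 × 40.3 × 530) = 88.17 mm.
M_n = T(d − a/2) = 1600.8 kN × (360 − 44.085) mm = 505.72 kN·m.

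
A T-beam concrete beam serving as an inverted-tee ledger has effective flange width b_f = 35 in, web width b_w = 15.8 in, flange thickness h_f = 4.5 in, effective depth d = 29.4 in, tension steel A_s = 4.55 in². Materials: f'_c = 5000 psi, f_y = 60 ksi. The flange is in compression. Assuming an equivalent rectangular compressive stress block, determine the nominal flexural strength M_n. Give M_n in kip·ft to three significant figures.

Tension: T = A_s f_y = 4.55 × 60 = 273 kips.
Try a within the flange: a = T/(0.85 f'_c b_f) = 273/(0.85 × 5 × 35) = 1.835 in.
Since a = 1.835 ≤ h_f = 4.5 in, the stress block lies entirely in the flange; analyse as a rectangular beam of width b_f.
M_n = T(d − a/2) = 273 × (29.4 − 0.9175) = 7775.7 kip·in.
M_n = 7775.7/12 = 647.98 kip·ft.

M_n ≈ 648 kip·ft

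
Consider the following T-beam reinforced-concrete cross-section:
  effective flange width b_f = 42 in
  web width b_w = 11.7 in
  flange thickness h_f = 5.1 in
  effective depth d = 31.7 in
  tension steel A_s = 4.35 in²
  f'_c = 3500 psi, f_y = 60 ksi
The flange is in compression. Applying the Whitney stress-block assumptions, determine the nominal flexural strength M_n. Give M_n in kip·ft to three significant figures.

M_n ≈ 667 kip·ft

Tension: T = A_s f_y = 4.35 × 60 = 261 kips.
Try a within the flange: a = T/(0.85 f'_c b_f) = 261/(0.85 × 3.5 × 42) = 2.089 in.
Since a = 2.089 ≤ h_f = 5.1 in, the stress block lies entirely in the flange; analyse as a rectangular beam of width b_f.
M_n = T(d − a/2) = 261 × (31.7 − 1.0445) = 8001.1 kip·in.
M_n = 8001.1/12 = 666.76 kip·ft.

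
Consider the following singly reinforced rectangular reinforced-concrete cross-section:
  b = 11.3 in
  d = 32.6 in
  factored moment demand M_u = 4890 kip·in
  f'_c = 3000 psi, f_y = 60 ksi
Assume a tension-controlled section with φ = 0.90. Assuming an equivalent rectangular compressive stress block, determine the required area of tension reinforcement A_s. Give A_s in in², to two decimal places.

A_s ≈ 3.08 in²

M_n = M_u/φ = 4890/0.90 = 5433.33 kip·in.
From M_n = 0.85 f'_c a b (d − a/2):
a = d − √(d² − 2M_n/(0.85 f'_c b)) = 32.6 − √(32.6² − 2 × 5433.33/(0.85 × 3 × 11.3)) = 6.415 in.
A_s = 0.85 f'_c a b / f_y = 0.85 × 3 × 6.415 × 11.3 / 60 = 3.081 in².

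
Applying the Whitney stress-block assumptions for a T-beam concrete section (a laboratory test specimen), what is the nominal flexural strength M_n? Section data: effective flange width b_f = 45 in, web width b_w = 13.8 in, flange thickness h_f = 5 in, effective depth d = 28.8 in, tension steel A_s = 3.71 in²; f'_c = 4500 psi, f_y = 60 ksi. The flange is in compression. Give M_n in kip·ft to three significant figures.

Tension: T = A_s f_y = 3.71 × 60 = 222.6 kips.
Try a within the flange: a = T/(0.85 f'_c b_f) = 222.6/(0.85 × 4.5 × 45) = 1.293 in.
Since a = 1.293 ≤ h_f = 5 in, the stress block lies entirely in the flange; analyse as a rectangular beam of width b_f.
M_n = T(d − a/2) = 222.6 × (28.8 − 0.6465) = 6267.0 kip·in.
M_n = 6267.0/12 = 522.25 kip·ft.

M_n ≈ 522 kip·ft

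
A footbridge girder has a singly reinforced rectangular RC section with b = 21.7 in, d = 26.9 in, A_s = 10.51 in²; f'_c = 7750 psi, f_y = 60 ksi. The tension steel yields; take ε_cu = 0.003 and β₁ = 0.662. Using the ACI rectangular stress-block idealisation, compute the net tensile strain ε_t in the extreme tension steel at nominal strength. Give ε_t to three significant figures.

ε_t ≈ 0.00911

a = A_s f_y/(0.85 f'_c b) = 4.411 in.
β₁ = 0.662, so c = a/β₁ = 4.411/0.662 = 6.663 in.
From the linear strain diagram with ε_cu = 0.003: ε_t = 0.003 (d − c)/c = 0.003 × (26.9 − 6.663)/6.663 = 0.00911.
Since ε_t ≥ 0.005, the section is tension-controlled.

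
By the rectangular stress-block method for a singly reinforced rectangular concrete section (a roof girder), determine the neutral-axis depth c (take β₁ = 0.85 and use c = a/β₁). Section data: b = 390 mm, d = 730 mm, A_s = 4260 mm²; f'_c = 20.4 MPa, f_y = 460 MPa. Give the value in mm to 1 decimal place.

c ≈ 340.9 mm

T = A_s f_y = 4260 × 460 = 1959600 N = 1959.6 kN.
Setting C = 0.85 f'_c a b equal to T: a = 1959600/(0.85 × 20.4 × 390) = 289.770 mm.
With β₁ = 0.85, c = a/β₁ = 289.770/0.85 = 340.9 mm.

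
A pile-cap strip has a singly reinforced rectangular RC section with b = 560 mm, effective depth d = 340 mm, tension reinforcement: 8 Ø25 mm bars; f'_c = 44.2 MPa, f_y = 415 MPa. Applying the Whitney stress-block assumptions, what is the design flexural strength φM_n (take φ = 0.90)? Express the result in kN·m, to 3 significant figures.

φM_n ≈ 442 kN·m

A_s = 8 × 491 = 3928 mm².
T = A_s f_y = 3928 × 415 = 1630120 N = 1630.12 kN.
From C = T: a = T/(0.85 f'_c b) = 1630120/(0.85 × 44.2 × 560) = 77.48 mm.
M_n = T(d − a/2) = 1630.12 kN × (340 − 38.74) mm = 491.09 kN·m.
φM_n = 0.90 × 491.09 = 441.98 kN·m.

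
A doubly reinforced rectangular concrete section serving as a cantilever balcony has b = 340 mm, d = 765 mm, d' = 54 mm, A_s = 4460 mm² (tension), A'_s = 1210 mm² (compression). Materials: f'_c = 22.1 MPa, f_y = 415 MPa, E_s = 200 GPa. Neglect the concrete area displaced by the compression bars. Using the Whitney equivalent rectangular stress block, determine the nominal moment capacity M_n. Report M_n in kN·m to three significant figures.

Assume both tension and compression steel yield.
Net tension couple steel: A_s − A'_s = 3250 mm².
a = (A_s − A'_s) f_y / (0.85 f'_c b) = 1348750/(0.85 × 22.1 × 340) = 211.17 mm.
c = a/β₁ = 211.17/0.85 = 248.44 mm; ε'_s = 0.003(c − d')/c = 0.0023 ≥ f_y/E_s = 0.0021, so compression steel does yield.
M_n = (A_s − A'_s) f_y (d − a/2) + A'_s f_y (d − d') = [1348750 × (765 − 105.585) + 502150 × (765 − 54)] × 10⁻⁶ = 889.39 + 357.03 = 1246.42 kN·m.

M_n ≈ 1250 kN·m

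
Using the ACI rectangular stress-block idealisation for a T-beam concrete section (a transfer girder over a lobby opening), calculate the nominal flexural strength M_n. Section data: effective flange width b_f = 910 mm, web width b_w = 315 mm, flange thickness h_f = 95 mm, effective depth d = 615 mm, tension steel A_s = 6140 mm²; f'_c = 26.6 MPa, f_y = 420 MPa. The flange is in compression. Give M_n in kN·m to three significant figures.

Tension: T = A_s f_y = 6140 × 420 = 2578800 N.
Try a within the flange: a = T/(0.85 f'_c b_f) = 2578800/(0.85 × 26.6 × 910) = 125.34 mm.
a = 125.34 > h_f = 95 mm: the block extends into the web. Split into flange-overhang and web parts.
C_f = 0.85 f'_c (b_f − b_w) h_f = 0.85 × 26.6 × (910 − 315) × 95 = 1278030 N.
Remaining web compression depth: a_w = (T − C_f)/(0.85 f'_c b_w) = (2578800 − 1278030)/(0.85 × 26.6 × 315) = 182.64 mm.
M_n = C_f(d − h_f/2) + (T − C_f)(d − a_w/2) = 1278030 × (615 − 47.5) + 1300770 × (615 − 91.32) = 725.28 + 681.19 = 1406.47 × 10⁶ N·mm.
M_n = 1406.47 kN·m.

M_n ≈ 1410 kN·m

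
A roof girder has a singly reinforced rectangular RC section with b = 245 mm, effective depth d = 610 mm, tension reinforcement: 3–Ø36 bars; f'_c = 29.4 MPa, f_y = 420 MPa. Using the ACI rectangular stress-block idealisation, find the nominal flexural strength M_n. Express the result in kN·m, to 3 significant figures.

A_s = 3 × 1018 = 3054 mm².
T = A_s f_y = 3054 × 420 = 1282680 N = 1282.68 kN.
From C = T: a = T/(0.85 f'_c b) = 1282680/(0.85 × 29.4 × 245) = 209.50 mm.
M_n = T(d − a/2) = 1282.68 kN × (610 − 104.75) mm = 648.07 kN·m.

M_n ≈ 648 kN·m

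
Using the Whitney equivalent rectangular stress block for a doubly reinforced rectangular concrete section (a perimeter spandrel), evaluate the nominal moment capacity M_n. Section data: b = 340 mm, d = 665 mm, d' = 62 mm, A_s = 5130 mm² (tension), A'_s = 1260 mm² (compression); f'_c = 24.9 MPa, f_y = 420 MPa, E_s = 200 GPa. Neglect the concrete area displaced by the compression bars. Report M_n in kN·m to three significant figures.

M_n ≈ 1220 kN·m

Assume both tension and compression steel yield.
Net tension couple steel: A_s − A'_s = 3870 mm².
a = (A_s − A'_s) f_y / (0.85 f'_c b) = 1625400/(0.85 × 24.9 × 340) = 225.87 mm.
c = a/β₁ = 225.87/0.85 = 265.73 mm; ε'_s = 0.003(c − d')/c = 0.0023 ≥ f_y/E_s = 0.0021, so compression steel does yield.
M_n = (A_s − A'_s) f_y (d − a/2) + A'_s f_y (d − d') = [1625400 × (665 − 112.935) + 529200 × (665 − 62)] × 10⁻⁶ = 897.33 + 319.11 = 1216.44 kN·m.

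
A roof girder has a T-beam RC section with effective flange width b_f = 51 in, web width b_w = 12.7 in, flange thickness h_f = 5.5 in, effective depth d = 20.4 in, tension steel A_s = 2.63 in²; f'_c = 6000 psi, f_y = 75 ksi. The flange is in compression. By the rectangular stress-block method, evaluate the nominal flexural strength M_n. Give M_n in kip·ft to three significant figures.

M_n ≈ 329 kip·ft

Tension: T = A_s f_y = 2.63 × 75 = 197.25 kips.
Try a within the flange: a = T/(0.85 f'_c b_f) = 197.25/(0.85 × 6 × 51) = 0.758 in.
Since a = 0.758 ≤ h_f = 5.5 in, the stress block lies entirely in the flange; analyse as a rectangular beam of width b_f.
M_n = T(d − a/2) = 197.25 × (20.4 − 0.379) = 3949.1 kip·in.
M_n = 3949.1/12 = 329.09 kip·ft.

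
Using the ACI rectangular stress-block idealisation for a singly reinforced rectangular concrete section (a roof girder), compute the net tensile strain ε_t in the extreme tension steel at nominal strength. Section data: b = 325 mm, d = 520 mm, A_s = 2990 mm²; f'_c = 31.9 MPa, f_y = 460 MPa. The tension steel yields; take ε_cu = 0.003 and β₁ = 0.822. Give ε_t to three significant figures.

ε_t ≈ 0.00522

a = A_s f_y/(0.85 f'_c b) = 156.08 mm.
β₁ = 0.822, so c = a/β₁ = 156.08/0.822 = 189.88 mm.
From the linear strain diagram with ε_cu = 0.003: ε_t = 0.003 (d − c)/c = 0.003 × (520 − 189.88)/189.88 = 0.00522.
Since ε_t ≥ 0.005, the section is tension-controlled.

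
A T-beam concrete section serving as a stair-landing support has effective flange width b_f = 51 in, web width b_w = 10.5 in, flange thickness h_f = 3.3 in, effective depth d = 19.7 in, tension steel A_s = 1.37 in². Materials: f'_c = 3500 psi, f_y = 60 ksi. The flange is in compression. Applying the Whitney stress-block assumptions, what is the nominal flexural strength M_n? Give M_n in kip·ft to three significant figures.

Tension: T = A_s f_y = 1.37 × 60 = 82.2 kips.
Try a within the flange: a = T/(0.85 f'_c b_f) = 82.2/(0.85 × 3.5 × 51) = 0.542 in.
Since a = 0.542 ≤ h_f = 3.3 in, the stress block lies entirely in the flange; analyse as a rectangular beam of width b_f.
M_n = T(d − a/2) = 82.2 × (19.7 − 0.271) = 1597.1 kip·in.
M_n = 1597.1/12 = 133.09 kip·ft.

M_n ≈ 133 kip·ft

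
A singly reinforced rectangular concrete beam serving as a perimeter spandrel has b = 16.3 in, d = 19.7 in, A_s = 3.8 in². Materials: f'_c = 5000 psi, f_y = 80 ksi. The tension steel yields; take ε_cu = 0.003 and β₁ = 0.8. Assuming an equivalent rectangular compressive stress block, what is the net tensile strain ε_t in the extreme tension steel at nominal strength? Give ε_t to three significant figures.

a = A_s f_y/(0.85 f'_c b) = 4.388 in.
β₁ = 0.8, so c = a/β₁ = 4.388/0.8 = 5.485 in.
From the linear strain diagram with ε_cu = 0.003: ε_t = 0.003 (d − c)/c = 0.003 × (19.7 − 5.485)/5.485 = 0.00777.
Since ε_t ≥ 0.005, the section is tension-controlled.

ε_t ≈ 0.00777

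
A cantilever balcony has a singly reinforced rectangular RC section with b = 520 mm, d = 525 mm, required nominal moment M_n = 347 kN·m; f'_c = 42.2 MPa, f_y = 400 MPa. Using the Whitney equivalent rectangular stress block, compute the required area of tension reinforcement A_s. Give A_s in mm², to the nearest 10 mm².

A_s ≈ 1710 mm²

With M_n = 0.85 f'_c a b (d − a/2), solve the quadratic for a:
a = d − √(d² − 2M_n/(0.85 f'_c b)) = 525 − √(525² − 2 × 347×10⁶/(0.85 × 42.2 × 520)) = 36.72 mm.
A_s = 0.85 f'_c a b / f_y = 0.85 × 42.2 × 36.72 × 520 / 400 = 1712.3 mm².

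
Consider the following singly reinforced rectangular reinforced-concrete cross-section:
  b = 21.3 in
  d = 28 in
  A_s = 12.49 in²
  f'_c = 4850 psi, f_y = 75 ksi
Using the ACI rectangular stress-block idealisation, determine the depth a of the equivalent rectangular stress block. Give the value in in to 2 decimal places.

a ≈ 10.67 in

T = A_s f_y = 12.49 × 75 = 936.75 kips.
a = T/(0.85 f'_c b) = 936.75/(0.85 × 4.85 × 21.3) = 10.67 in.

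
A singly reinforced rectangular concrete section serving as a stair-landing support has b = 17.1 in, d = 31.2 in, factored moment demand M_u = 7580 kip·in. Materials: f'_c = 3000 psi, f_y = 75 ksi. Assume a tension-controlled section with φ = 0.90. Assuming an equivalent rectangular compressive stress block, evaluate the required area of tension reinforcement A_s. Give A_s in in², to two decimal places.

A_s ≈ 4.05 in²

M_n = M_u/φ = 7580/0.90 = 8422.22 kip·in.
From M_n = 0.85 f'_c a b (d − a/2):
a = d − √(d² − 2M_n/(0.85 f'_c b)) = 31.2 − √(31.2² − 2 × 8422.22/(0.85 × 3 × 17.1)) = 6.969 in.
A_s = 0.85 f'_c a b / f_y = 0.85 × 3 × 6.969 × 17.1 / 75 = 4.052 in².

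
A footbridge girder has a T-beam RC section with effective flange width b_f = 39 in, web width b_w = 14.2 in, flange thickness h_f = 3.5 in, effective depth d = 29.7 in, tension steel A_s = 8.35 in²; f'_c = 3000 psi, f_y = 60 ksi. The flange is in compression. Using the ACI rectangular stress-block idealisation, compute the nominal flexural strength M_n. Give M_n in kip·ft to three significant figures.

Tension: T = A_s f_y = 8.35 × 60 = 501 kips.
Try a within the flange: a = T/(0.85 f'_c b_f) = 501/(0.85 × 3 × 39) = 5.038 in.
a = 5.038 > h_f = 3.5 in: the block extends into the web. Split into flange-overhang and web parts.
C_f = 0.85 f'_c (b_f − b_w) h_f = 0.85 × 3 × (39 − 14.2) × 3.5 = 221.3 kips.
Remaining web compression depth: a_w = (T − C_f)/(0.85 f'_c b_w) = (501 − 221.3)/(0.85 × 3 × 14.2) = 7.724 in.
M_n = C_f(d − h_f/2) + (T − C_f)(d − a_w/2) = 221.3 × (29.7 − 1.75) + 279.7 × (29.7 − 3.862) = 6185.3 + 7226.9 = 13412.2 kip·in.
M_n = 13412.2/12 = 1117.68 kip·ft.

M_n ≈ 1120 kip·ft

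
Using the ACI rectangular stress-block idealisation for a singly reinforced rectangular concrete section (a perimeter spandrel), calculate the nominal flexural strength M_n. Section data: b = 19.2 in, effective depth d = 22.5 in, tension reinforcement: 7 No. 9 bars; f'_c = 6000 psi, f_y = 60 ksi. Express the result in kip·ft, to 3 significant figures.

M_n ≈ 712 kip·ft

A_s = 7 × 1 = 7 in².
T = A_s f_y = 7 × 60 = 420 kips.
a = T/(0.85 f'_c b) = 420/(0.85 × 6 × 19.2) = 4.289 in.
M_n = T(d − a/2) = 420 × (22.5 − 2.1445) = 8549.3 kip·in = 8549.3/12 = 712.44 kip·ft.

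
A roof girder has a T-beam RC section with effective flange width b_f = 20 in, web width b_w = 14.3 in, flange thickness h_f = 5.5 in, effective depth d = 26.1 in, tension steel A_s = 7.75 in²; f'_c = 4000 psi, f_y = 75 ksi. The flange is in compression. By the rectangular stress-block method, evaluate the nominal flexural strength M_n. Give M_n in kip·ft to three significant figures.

Tension: T = A_s f_y = 7.75 × 75 = 581.25 kips.
Try a within the flange: a = T/(0.85 f'_c b_f) = 581.25/(0.85 × 4 × 20) = 8.548 in.
a = 8.548 > h_f = 5.5 in: the block extends into the web. Split into flange-overhang and web parts.
C_f = 0.85 f'_c (b_f − b_w) h_f = 0.85 × 4 × (20 − 14.3) × 5.5 = 106.6 kips.
Remaining web compression depth: a_w = (T − C_f)/(0.85 f'_c b_w) = (581.25 − 106.6)/(0.85 × 4 × 14.3) = 9.762 in.
M_n = C_f(d − h_f/2) + (T − C_f)(d − a_w/2) = 106.6 × (26.1 − 2.75) + 474.65 × (26.1 − 4.881) = 2489.1 + 10071.6 = 12560.7 kip·in.
M_n = 12560.7/12 = 1046.73 kip·ft.

M_n ≈ 1050 kip·ft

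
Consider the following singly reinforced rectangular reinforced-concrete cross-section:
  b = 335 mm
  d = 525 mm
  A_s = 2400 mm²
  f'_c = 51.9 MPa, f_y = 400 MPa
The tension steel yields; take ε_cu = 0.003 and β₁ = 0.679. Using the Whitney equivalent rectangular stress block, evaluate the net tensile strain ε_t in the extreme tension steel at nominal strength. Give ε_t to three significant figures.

a = A_s f_y/(0.85 f'_c b) = 64.96 mm.
β₁ = 0.679, so c = a/β₁ = 64.96/0.679 = 95.67 mm.
From the linear strain diagram with ε_cu = 0.003: ε_t = 0.003 (d − c)/c = 0.003 × (525 − 95.67)/95.67 = 0.0135.
Since ε_t ≥ 0.005, the section is tension-controlled.

ε_t ≈ 0.0135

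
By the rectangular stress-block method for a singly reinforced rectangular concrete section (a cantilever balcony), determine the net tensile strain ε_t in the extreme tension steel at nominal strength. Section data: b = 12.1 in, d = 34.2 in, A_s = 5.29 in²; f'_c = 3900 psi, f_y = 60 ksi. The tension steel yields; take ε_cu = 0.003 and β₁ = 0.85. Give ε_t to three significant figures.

ε_t ≈ 0.00802

a = A_s f_y/(0.85 f'_c b) = 7.913 in.
β₁ = 0.85, so c = a/β₁ = 7.913/0.85 = 9.309 in.
From the linear strain diagram with ε_cu = 0.003: ε_t = 0.003 (d − c)/c = 0.003 × (34.2 − 9.309)/9.309 = 0.00802.
Since ε_t ≥ 0.005, the section is tension-controlled.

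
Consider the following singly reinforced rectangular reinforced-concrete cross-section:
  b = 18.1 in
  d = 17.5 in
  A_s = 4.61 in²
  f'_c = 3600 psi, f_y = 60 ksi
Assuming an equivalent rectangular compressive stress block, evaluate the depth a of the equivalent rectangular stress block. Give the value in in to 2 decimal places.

T = A_s f_y = 4.61 × 60 = 276.6 kips.
a = T/(0.85 f'_c b) = 276.6/(0.85 × 3.6 × 18.1) = 4.99 in.

a ≈ 4.99 in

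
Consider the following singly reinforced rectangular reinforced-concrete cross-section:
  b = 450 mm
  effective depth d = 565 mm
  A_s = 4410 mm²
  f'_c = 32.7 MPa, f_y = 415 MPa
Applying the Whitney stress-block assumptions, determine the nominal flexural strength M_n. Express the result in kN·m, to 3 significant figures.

M_n ≈ 900 kN·m

T = A_s f_y = 4410 × 415 = 1830150 N = 1830.15 kN.
From C = T: a = T/(0.85 f'_c b) = 1830150/(0.85 × 32.7 × 450) = 146.32 mm.
M_n = T(d − a/2) = 1830.15 kN × (565 − 73.16) mm = 900.14 kN·m.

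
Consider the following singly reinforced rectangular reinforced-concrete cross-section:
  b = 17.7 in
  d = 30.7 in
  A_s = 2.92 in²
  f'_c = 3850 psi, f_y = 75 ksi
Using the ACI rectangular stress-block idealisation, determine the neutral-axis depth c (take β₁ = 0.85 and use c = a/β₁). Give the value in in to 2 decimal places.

T = A_s f_y = 2.92 × 75 = 219 kips.
a = T/(0.85 f'_c b) = 219/(0.85 × 3.85 × 17.7) = 3.7809 in.
With β₁ = 0.85, c = a/β₁ = 3.7809/0.85 = 4.45 in.

c ≈ 4.45 in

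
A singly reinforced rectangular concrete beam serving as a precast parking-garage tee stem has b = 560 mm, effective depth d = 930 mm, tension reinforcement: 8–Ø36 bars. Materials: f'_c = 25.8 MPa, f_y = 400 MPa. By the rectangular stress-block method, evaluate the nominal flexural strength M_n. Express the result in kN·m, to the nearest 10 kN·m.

M_n ≈ 2600 kN·m

A_s = 8 × 1018 = 8144 mm².
T = A_s f_y = 8144 × 400 = 3257600 N = 3257.6 kN.
From C = T: a = T/(0.85 f'_c b) = 3257600/(0.85 × 25.8 × 560) = 265.26 mm.
M_n = T(d − a/2) = 3257.6 kN × (930 − 132.63) mm = 2597.51 kN·m.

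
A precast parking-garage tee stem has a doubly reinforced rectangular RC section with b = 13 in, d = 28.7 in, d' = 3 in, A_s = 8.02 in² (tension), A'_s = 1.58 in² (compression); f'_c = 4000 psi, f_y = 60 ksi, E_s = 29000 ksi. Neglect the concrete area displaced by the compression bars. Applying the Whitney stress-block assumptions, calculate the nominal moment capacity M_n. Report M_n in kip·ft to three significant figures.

Assume both steels yield.
a = (A_s − A'_s) f_y/(0.85 f'_c b) = (8.02 − 1.58) × 60/(0.85 × 4 × 13) = 8.742 in.
c = a/β₁ = 8.742/0.85 = 10.285 in; ε'_s = 0.003(c − d')/c = 0.0021 ≥ ε_y = 0.0021, so the compression steel yields.
M_n = (A_s − A'_s) f_y (d − a/2) + A'_s f_y (d − d') = 386.4 × (28.7 − 4.371) + 94.8 × (28.7 − 3) = 9400.7 + 2436.4 = 11837.1 kip·in = 11837.1/12 = 986.43 kip·ft.

M_n ≈ 986 kip·ft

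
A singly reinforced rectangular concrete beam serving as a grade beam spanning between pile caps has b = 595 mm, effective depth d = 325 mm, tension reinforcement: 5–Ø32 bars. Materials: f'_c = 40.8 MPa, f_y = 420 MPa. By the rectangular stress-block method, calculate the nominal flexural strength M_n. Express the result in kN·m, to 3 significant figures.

A_s = 5 × 804 = 4020 mm².
T = A_s f_y = 4020 × 420 = 1688400 N = 1688.4 kN.
From C = T: a = T/(0.85 f'_c b) = 1688400/(0.85 × 40.8 × 595) = 81.82 mm.
M_n = T(d − a/2) = 1688.4 kN × (325 − 40.91) mm = 479.66 kN·m.

M_n ≈ 480 kN·m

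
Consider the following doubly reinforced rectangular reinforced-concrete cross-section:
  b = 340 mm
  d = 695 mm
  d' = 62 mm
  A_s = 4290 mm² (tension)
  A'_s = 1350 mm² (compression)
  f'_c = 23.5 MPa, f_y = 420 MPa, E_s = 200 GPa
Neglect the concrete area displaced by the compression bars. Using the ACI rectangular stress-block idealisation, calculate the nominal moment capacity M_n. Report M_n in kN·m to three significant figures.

Assume both tension and compression steel yield.
Net tension couple steel: A_s − A'_s = 2940 mm².
a = (A_s − A'_s) f_y / (0.85 f'_c b) = 1234800/(0.85 × 23.5 × 340) = 181.82 mm.
c = a/β₁ = 181.82/0.85 = 213.91 mm; ε'_s = 0.003(c − d')/c = 0.0021 ≥ f_y/E_s = 0.0021, so compression steel does yield.
M_n = (A_s − A'_s) f_y (d − a/2) + A'_s f_y (d − d') = [1234800 × (695 − 90.91) + 567000 × (695 − 62)] × 10⁻⁶ = 745.93 + 358.91 = 1104.84 kN·m.

M_n ≈ 1100 kN·m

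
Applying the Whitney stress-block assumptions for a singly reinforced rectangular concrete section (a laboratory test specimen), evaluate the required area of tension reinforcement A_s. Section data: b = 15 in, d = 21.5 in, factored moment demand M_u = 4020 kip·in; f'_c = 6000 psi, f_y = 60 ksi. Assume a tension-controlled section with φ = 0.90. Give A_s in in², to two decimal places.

A_s ≈ 3.71 in²

M_n = M_u/φ = 4020/0.90 = 4466.67 kip·in.
From M_n = 0.85 f'_c a b (d − a/2):
a = d − √(d² − 2M_n/(0.85 f'_c b)) = 21.5 − √(21.5² − 2 × 4466.67/(0.85 × 6 × 15)) = 2.913 in.
A_s = 0.85 f'_c a b / f_y = 0.85 × 6 × 2.913 × 15 / 60 = 3.714 in².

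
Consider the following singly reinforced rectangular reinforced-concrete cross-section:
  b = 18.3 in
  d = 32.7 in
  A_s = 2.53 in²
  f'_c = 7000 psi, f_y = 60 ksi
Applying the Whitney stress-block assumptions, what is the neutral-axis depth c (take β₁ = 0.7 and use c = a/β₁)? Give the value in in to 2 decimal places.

c ≈ 1.99 in

T = A_s f_y = 2.53 × 60 = 151.8 kips.
a = T/(0.85 f'_c b) = 151.8/(0.85 × 7 × 18.3) = 1.3941 in.
With β₁ = 0.7, c = a/β₁ = 1.3941/0.7 = 1.99 in.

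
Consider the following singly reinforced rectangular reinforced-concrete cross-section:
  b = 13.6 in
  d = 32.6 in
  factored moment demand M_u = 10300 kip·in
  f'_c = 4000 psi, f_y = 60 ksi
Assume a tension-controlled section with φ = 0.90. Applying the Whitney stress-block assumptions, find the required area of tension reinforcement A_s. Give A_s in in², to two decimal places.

A_s ≈ 6.76 in²

M_n = M_u/φ = 10300/0.90 = 11444.4 kip·in.
From M_n = 0.85 f'_c a b (d − a/2):
a = d − √(d² − 2M_n/(0.85 f'_c b)) = 32.6 − √(32.6² − 2 × 11444.4/(0.85 × 4 × 13.6)) = 8.772 in.
A_s = 0.85 f'_c a b / f_y = 0.85 × 4 × 8.772 × 13.6 / 60 = 6.760 in².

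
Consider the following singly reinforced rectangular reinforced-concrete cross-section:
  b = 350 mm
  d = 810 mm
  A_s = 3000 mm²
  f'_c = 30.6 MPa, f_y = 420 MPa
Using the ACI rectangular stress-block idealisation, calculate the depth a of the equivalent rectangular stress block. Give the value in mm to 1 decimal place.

a ≈ 138.4 mm

T = A_s f_y = 3000 × 420 = 1260000 N = 1260 kN.
Setting C = 0.85 f'_c a b equal to T: a = 1260000/(0.85 × 30.6 × 350) = 138.4 mm.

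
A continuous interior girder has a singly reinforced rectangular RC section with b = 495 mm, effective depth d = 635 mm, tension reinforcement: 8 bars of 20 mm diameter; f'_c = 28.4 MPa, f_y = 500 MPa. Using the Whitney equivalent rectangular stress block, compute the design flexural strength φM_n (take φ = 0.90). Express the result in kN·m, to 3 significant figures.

φM_n ≈ 658 kN·m

A_s = 8 × 314 = 2512 mm².
T = A_s f_y = 2512 × 500 = 1256000 N = 1256 kN.
From C = T: a = T/(0.85 f'_c b) = 1256000/(0.85 × 28.4 × 495) = 105.11 mm.
M_n = T(d − a/2) = 1256 kN × (635 − 52.555) mm = 731.55 kN·m.
φM_n = 0.90 × 731.55 = 658.40 kN·m.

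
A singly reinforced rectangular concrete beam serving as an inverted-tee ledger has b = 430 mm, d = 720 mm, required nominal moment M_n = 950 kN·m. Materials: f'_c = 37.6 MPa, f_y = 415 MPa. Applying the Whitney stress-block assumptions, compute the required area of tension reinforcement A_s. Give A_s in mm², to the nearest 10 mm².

With M_n = 0.85 f'_c a b (d − a/2), solve the quadratic for a:
a = d − √(d² − 2M_n/(0.85 f'_c b)) = 720 − √(720² − 2 × 950×10⁶/(0.85 × 37.6 × 430)) = 103.44 mm.
A_s = 0.85 f'_c a b / f_y = 0.85 × 37.6 × 103.44 × 430 / 415 = 3425.4 mm².

A_s ≈ 3430 mm²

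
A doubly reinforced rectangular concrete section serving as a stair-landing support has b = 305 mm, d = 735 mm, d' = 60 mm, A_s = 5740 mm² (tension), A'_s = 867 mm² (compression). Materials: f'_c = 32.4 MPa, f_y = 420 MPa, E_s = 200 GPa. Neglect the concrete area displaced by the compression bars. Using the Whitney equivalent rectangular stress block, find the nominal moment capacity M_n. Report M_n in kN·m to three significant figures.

Assume both tension and compression steel yield.
Net tension couple steel: A_s − A'_s = 4873 mm².
a = (A_s − A'_s) f_y / (0.85 f'_c b) = 2046660/(0.85 × 32.4 × 305) = 243.66 mm.
c = a/β₁ = 243.66/0.819 = 297.51 mm; ε'_s = 0.003(c − d')/c = 0.0024 ≥ f_y/E_s = 0.0021, so compression steel does yield.
M_n = (A_s − A'_s) f_y (d − a/2) + A'_s f_y (d − d') = [2046660 × (735 − 121.83) + 364140 × (735 − 60)] × 10⁻⁶ = 1254.95 + 245.79 = 1500.74 kN·m.

M_n ≈ 1500 kN·m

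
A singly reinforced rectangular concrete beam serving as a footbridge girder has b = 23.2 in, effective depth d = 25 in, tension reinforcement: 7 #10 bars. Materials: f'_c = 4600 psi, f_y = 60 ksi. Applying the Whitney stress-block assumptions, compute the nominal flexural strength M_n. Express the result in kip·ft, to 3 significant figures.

M_n ≈ 981 kip·ft

A_s = 7 × 1.27 = 8.89 in².
T = A_s f_y = 8.89 × 60 = 533.4 kips.
a = T/(0.85 f'_c b) = 533.4/(0.85 × 4.6 × 23.2) = 5.880 in.
M_n = T(d − a/2) = 533.4 × (25 − 2.94) = 11766.8 kip·in = 11766.8/12 = 980.57 kip·ft.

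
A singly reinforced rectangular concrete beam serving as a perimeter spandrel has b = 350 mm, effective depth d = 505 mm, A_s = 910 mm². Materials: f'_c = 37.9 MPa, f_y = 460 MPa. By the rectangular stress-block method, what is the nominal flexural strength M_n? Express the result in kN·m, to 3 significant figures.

M_n ≈ 204 kN·m

T = A_s f_y = 910 × 460 = 418600 N = 418.6 kN.
From C = T: a = T/(0.85 f'_c b) = 418600/(0.85 × 37.9 × 350) = 37.13 mm.
M_n = T(d − a/2) = 418.6 kN × (505 − 18.565) mm = 203.62 kN·m.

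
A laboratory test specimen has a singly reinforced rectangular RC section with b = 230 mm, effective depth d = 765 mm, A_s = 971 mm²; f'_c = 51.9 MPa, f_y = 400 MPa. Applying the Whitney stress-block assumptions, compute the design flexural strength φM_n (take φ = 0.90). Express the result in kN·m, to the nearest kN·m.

φM_n ≈ 261 kN·m

T = A_s f_y = 971 × 400 = 388400 N = 388.4 kN.
From C = T: a = T/(0.85 f'_c b) = 388400/(0.85 × 51.9 × 230) = 38.28 mm.
M_n = T(d − a/2) = 388.4 kN × (765 − 19.14) mm = 289.69 kN·m.
φM_n = 0.90 × 289.69 = 260.72 kN·m.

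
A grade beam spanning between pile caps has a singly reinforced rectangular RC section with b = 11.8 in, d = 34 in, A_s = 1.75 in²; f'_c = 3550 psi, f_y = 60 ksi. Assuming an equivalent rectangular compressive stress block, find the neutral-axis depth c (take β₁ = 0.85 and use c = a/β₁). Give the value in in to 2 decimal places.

c ≈ 3.47 in

T = A_s f_y = 1.75 × 60 = 105 kips.
a = T/(0.85 f'_c b) = 105/(0.85 × 3.55 × 11.8) = 2.9489 in.
With β₁ = 0.85, c = a/β₁ = 2.9489/0.85 = 3.47 in.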